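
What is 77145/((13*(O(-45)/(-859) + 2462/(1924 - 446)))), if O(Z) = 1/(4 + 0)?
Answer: 65295630860/18325567 ≈ 3563.1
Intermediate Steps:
O(Z) = 1/4
77145/((13*(O(-45)/(-859) + 2462/(1924 - 446)))) = 77145/((13*((1/4)/(-859) + 2462/(1924 - 446)))) = 77145/((13*((1/4)*(-1/859) + 2462/1478))) = 77145/((13*(-1/3436 + 2462*(1/1478)))) = 77145/((13*(-1/3436 + 1231/739))) = 77145/((13*(4228977/2539204))) = 77145/(54976701/2539204) = 77145*(2539204/54976701) = 65295630860/18325567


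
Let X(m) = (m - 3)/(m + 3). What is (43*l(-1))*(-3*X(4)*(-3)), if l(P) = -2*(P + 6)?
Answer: -3870/7 ≈ -552.86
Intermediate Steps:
X(m) = (-3 + m)/(3 + m)
l(P) = -12 - 2*P (l(P) = -2*(6 + P) = -12 - 2*P)
(43*l(-1))*(-3*X(4)*(-3)) = (43*(-12 - 2*(-1)))*(-3*(-3 + 4)/(3 + 4)*(-3)) = (43*(-12 + 2))*(-3/7*(-3)) = (43*(-10))*(-3/7*(-3)) = -430*(-3*⅐)*(-3) = -(-1290)*(-3)/7 = -430*9/7 = -3870/7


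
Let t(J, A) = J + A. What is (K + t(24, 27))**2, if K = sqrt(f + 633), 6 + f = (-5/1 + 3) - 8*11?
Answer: (51 + sqrt(537))**2 ≈ 5501.7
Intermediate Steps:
f = -96 (f = -6 + ((-5/1 + 3) - 8*11) = -6 + ((-5*1 + 3) - 88) = -6 + ((-5 + 3) - 88) = -6 + (-2 - 88) = -6 - 90 = -96)
t(J, A) = A + J
K = sqrt(537) (K = sqrt(-96 + 633) = sqrt(537) ≈ 23.173)
(K + t(24, 27))**2 = (sqrt(537) + (27 + 24))**2 = (sqrt(537) + 51)**2 = (51 + sqrt(537))**2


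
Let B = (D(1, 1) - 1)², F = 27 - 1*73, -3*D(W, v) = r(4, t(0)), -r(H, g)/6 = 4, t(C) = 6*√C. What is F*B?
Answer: -2254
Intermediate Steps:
r(H, g) = -24 (r(H, g) = -6*4 = -24)
D(W, v) = 8 (D(W, v) = -⅓*(-24) = 8)
F = -46 (F = 27 - 73 = -46)
B = 49 (B = (8 - 1)² = 7² = 49)
F*B = -46*49 = -2254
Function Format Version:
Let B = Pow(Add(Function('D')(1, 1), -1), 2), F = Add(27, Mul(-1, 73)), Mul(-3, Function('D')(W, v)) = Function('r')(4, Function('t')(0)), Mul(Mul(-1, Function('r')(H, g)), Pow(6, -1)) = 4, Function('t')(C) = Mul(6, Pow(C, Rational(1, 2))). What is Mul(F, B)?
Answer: -2254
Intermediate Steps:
Function('r')(H, g) = -24 (Function('r')(H, g) = Mul(-6, 4) = -24)
Function('D')(W, v) = 8 (Function('D')(W, v) = Mul(Rational(-1, 3), -24) = 8)
F = -46 (F = Add(27, -73) = -46)
B = 49 (B = Pow(Add(8, -1), 2) = Pow(7, 2) = 49)
Mul(F, B) = Mul(-46, 49) = -2254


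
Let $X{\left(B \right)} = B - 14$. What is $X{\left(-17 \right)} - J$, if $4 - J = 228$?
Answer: $193$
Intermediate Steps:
$J = -224$ ($J = 4 - 228 = -224$)
$X{\left(B \right)} = -14 + B$
$X{\left(-17 \right)} - J = \left(-14 - 17\right) - -224 = -31 + 224 = 193$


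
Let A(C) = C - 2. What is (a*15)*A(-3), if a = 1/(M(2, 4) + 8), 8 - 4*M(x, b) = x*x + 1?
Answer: -60/7 ≈ -8.5714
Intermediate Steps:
M(x, b) = 7/4 - x²/4 (M(x, b) = 2 - (x*x + 1)/4 = 2 - (x² + 1)/4 = 2 - (1 + x²)/4 = 2 + (-¼ - x²/4) = 7/4 - x²/4)
a = 4/35 (a = 1/((7/4 - ¼*2²) + 8) = 1/((7/4 - ¼*4) + 8) = 1/((7/4 - 1) + 8) = 1/(¾ + 8) = 1/(35/4) = 4/35 ≈ 0.11429)
A(C) = -2 + C
(a*15)*A(-3) = ((4/35)*15)*(-2 - 3) = (12/7)*(-5) = -60/7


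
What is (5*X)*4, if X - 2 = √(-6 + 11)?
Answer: 40 + 20*√5 ≈ 84.721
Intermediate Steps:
X = 2 + √5 (X = 2 + √(-6 + 11) = 2 + √5 ≈ 4.2361)
(5*X)*4 = (5*(2 + √5))*4 = (10 + 5*√5)*4 = 40 + 20*√5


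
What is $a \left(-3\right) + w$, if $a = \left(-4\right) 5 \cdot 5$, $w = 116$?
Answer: $416$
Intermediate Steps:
$a = -100$ ($a = \left(-20\right) 5 = -100$)
$a \left(-3\right) + w = \left(-100\right) \left(-3\right) + 116 = 300 + 116 = 416$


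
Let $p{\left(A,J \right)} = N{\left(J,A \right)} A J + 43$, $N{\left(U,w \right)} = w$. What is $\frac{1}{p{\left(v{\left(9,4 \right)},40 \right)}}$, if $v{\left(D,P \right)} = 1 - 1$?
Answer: $\frac{1}{43} \approx 0.023256$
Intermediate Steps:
$v{\left(D,P \right)} = 0$ ($v{\left(D,P \right)} = 1 - 1 = 0$)
$p{\left(A,J \right)} = 43 + J A^{2}$ ($p{\left(A,J \right)} = A A J + 43 = A^{2} J + 43 = J A^{2} + 43 = 43 + J A^{2}$)
$\frac{1}{p{\left(v{\left(9,4 \right)},40 \right)}} = \frac{1}{43 + 40 \cdot 0^{2}} = \frac{1}{43 + 40 \cdot 0} = \frac{1}{43 + 0} = \frac{1}{43}$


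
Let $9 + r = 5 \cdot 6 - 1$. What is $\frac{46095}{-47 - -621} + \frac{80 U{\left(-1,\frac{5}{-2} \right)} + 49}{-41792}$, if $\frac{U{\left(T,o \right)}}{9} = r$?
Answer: $\frac{137007751}{1713472} \approx 79.959$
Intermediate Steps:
$r = 20$ ($r = -9 + \left(5 \cdot 6 - 1\right) = -9 + \left(30 - 1\right) = -9 + 29 = 20$)
$U{\left(T,o \right)} = 180$ ($U{\left(T,o \right)} = 9 \cdot 20 = 180$)
$\frac{46095}{-47 - -621} + \frac{80 U{\left(-1,\frac{5}{-2} \right)} + 49}{-41792} = \frac{46095}{-47 - -621} + \frac{80 \cdot 180 + 49}{-41792} = \frac{46095}{-47 + 621} + \left(14400 + 49\right) \left(- \frac{1}{41792}\right) = \frac{46095}{574} + 14449 \left(- \frac{1}{41792}\right) = 46095 \cdot \frac{1}{574} - \frac{14449}{41792} = \frac{6585}{82} - \frac{14449}{41792} = \frac{137007751}{1713472}$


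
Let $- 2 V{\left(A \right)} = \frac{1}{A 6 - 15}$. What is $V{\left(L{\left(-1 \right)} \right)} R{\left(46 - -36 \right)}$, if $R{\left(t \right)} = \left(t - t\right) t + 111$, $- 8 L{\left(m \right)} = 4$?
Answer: $\frac{37}{12} \approx 3.0833$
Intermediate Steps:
$L{\left(m \right)} = - \frac{1}{2}$ ($L{\left(m \right)} = \left(- \frac{1}{8}\right) 4 = - \frac{1}{2}$)
$R{\left(t \right)} = 111$ ($R{\left(t \right)} = 0 t + 111 = 0 + 111 = 111$)
$V{\left(A \right)} = - \frac{1}{2 \left(-15 + 6 A\right)}$ ($V{\left(A \right)} = - \frac{1}{2 \left(A 6 - 15\right)} = - \frac{1}{2 \left(6 A - 15\right)} = - \frac{1}{2 \left(-15 + 6 A\right)}$)
$V{\left(L{\left(-1 \right)} \right)} R{\left(46 - -36 \right)} = - \frac{1}{-30 + 12 \left(- \frac{1}{2}\right)} 111 = - \frac{1}{-30 - 6} \cdot 111 = - \frac{1}{-36} \cdot 111 = \left(-1\right) \left(- \frac{1}{36}\right) 111 = \frac{1}{36} \cdot 111 = \frac{37}{12}$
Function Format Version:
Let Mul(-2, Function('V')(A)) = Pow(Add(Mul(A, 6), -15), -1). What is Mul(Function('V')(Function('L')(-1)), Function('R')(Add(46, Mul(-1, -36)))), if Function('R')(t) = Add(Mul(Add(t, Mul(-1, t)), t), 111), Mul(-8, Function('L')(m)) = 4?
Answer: Rational(37, 12) ≈ 3.0833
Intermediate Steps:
Function('L')(m) = Rational(-1, 2) (Function('L')(m) = Mul(Rational(-1, 8), 4) = Rational(-1, 2))
Function('R')(t) = 111 (Function('R')(t) = Add(Mul(0, t), 111) = Add(0, 111) = 111)
Function('V')(A) = Mul(Rational(-1, 2), Pow(Add(-15, Mul(6, A)), -1)) (Function('V')(A) = Mul(Rational(-1, 2), Pow(Add(Mul(A, 6), -15), -1)) = Mul(Rational(-1, 2), Pow(Add(Mul(6, A), -15), -1)) = Mul(Rational(-1, 2), Pow(Add(-15, Mul(6, A)), -1)))
Mul(Function('V')(Function('L')(-1)), Function('R')(Add(46, Mul(-1, -36)))) = Mul(Mul(-1, Pow(Add(-30, Mul(12, Rational(-1, 2))), -1)), 111) = Mul(Mul(-1, Pow(Add(-30, -6), -1)), 111) = Mul(Mul(-1, Pow(-36, -1)), 111) = Mul(Mul(-1, Rational(-1, 36)), 111) = Mul(Rational(1, 36), 111) = Rational(37, 12)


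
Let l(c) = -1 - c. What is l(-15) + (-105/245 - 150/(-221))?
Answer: 22045/1547 ≈ 14.250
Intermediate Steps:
l(-15) + (-105/245 - 150/(-221)) = (-1 - 1*(-15)) + (-105/245 - 150/(-221)) = (-1 + 15) + (-105*1/245 - 150*(-1/221)) = 14 + (-3/7 + 150/221) = 14 + 387/1547 = 22045/1547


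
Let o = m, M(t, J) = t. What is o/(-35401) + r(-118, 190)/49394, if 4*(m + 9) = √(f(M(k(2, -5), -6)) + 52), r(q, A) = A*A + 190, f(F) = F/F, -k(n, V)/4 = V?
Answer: 642573418/874298497 - √53/141604 ≈ 0.73491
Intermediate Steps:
k(n, V) = -4*V
f(F) = 1
r(q, A) = 190 + A² (r(q, A) = A² + 190 = 190 + A²)
m = -9 + √53/4 (m = -9 + √(1 + 52)/4 = -9 + √53/4 ≈ -7.1800)
o = -9 + √53/4 ≈ -7.1800
o/(-35401) + r(-118, 190)/49394 = (-9 + √53/4)/(-35401) + (190 + 190²)/49394 = (-9 + √53/4)*(-1/35401) + (190 + 36100)*(1/49394) = (9/35401 - √53/141604) + 36290*(1/49394) = (9/35401 - √53/141604) + 18145/24697 = 642573418/874298497 - √53/141604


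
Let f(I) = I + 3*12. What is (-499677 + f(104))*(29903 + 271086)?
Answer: -150355142093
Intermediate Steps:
f(I) = 36 + I (f(I) = I + 36 = 36 + I)
(-499677 + f(104))*(29903 + 271086) = (-499677 + (36 + 104))*(29903 + 271086) = (-499677 + 140)*300989 = -499537*300989 = -150355142093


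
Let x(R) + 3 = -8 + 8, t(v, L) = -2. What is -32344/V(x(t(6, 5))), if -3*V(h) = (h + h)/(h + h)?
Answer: 97032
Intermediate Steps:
x(R) = -3 (x(R) = -3 + (-8 + 8) = -3 + 0 = -3)
V(h) = -⅓ (V(h) = -(h + h)/(3*(h + h)) = -2*h/(3*(2*h)) = -2*h*1/(2*h)/3 = -⅓*1 = -⅓)
-32344/V(x(t(6, 5))) = -32344/(-⅓) = -32344*(-3) = 97032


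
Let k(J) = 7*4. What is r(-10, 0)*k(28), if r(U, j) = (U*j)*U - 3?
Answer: -84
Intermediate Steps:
k(J) = 28
r(U, j) = -3 + j*U**2 (r(U, j) = j*U**2 - 3 = -3 + j*U**2)
r(-10, 0)*k(28) = (-3 + 0*(-10)**2)*28 = (-3 + 0*100)*28 = (-3 + 0)*28 = -3*28 = -84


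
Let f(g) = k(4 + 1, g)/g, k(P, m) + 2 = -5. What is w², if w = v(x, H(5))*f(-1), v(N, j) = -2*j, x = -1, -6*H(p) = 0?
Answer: 0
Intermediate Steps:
k(P, m) = -7 (k(P, m) = -2 - 5 = -7)
H(p) = 0 (H(p) = -⅙*0 = 0)
f(g) = -7/g
w = 0 (w = (-2*0)*(-7/(-1)) = 0*(-7*(-1)) = 0*7 = 0)
w² = 0² = 0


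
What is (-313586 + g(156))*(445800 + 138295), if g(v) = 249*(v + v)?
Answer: -137786842310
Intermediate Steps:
g(v) = 498*v (g(v) = 249*(2*v) = 498*v)
(-313586 + g(156))*(445800 + 138295) = (-313586 + 498*156)*(445800 + 138295) = (-313586 + 77688)*584095 = -235898*584095 = -137786842310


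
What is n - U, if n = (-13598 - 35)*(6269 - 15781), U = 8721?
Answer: 129668375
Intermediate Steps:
n = 129677096 (n = -13633*(-9512) = 129677096)
n - U = 129677096 - 1*8721 = 129677096 - 8721 = 129668375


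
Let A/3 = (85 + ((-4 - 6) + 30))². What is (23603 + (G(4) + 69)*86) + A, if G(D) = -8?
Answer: 61924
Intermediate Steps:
A = 33075 (A = 3*(85 + ((-4 - 6) + 30))² = 3*(85 + (-10 + 30))² = 3*(85 + 20)² = 3*105² = 3*11025 = 33075)
(23603 + (G(4) + 69)*86) + A = (23603 + (-8 + 69)*86) + 33075 = (23603 + 61*86) + 33075 = (23603 + 5246) + 33075 = 28849 + 33075 = 61924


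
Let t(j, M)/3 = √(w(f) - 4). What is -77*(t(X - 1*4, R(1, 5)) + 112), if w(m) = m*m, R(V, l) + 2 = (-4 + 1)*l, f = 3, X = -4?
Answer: -8624 - 231*√5 ≈ -9140.5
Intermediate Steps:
R(V, l) = -2 - 3*l (R(V, l) = -2 + (-4 + 1)*l = -2 - 3*l)
w(m) = m²
t(j, M) = 3*√5 (t(j, M) = 3*√(3² - 4) = 3*√(9 - 4) = 3*√5)
-77*(t(X - 1*4, R(1, 5)) + 112) = -77*(3*√5 + 112) = -77*(112 + 3*√5) = -8624 - 231*√5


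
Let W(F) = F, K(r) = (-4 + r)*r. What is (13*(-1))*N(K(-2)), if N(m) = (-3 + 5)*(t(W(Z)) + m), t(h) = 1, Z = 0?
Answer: -338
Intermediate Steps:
K(r) = r*(-4 + r)
N(m) = 2 + 2*m (N(m) = (-3 + 5)*(1 + m) = 2*(1 + m) = 2 + 2*m)
(13*(-1))*N(K(-2)) = (13*(-1))*(2 + 2*(-2*(-4 - 2))) = -13*(2 + 2*(-2*(-6))) = -13*(2 + 2*12) = -13*(2 + 24) = -13*26 = -338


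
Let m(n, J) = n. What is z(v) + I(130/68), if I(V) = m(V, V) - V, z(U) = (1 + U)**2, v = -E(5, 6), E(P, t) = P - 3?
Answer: 1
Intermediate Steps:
E(P, t) = -3 + P
v = -2 (v = -(-3 + 5) = -1*2 = -2)
I(V) = 0 (I(V) = V - V = 0)
z(v) + I(130/68) = (1 - 2)**2 + 0 = (-1)**2 + 0 = 1 + 0 = 1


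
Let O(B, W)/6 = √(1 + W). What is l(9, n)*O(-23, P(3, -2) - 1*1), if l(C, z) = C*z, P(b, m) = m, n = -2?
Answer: -108*I*√2 ≈ -152.74*I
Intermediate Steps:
O(B, W) = 6*√(1 + W)
l(9, n)*O(-23, P(3, -2) - 1*1) = (9*(-2))*(6*√(1 + (-2 - 1*1))) = -108*√(1 + (-2 - 1)) = -108*√(1 - 3) = -108*√(-2) = -108*I*√2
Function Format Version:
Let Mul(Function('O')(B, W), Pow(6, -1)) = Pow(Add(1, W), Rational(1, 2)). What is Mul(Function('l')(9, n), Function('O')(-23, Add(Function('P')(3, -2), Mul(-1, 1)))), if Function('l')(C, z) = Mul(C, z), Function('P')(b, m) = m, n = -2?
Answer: Mul(-108, I, Pow(2, Rational(1, 2))) ≈ Mul(-152.74, I)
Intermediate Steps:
Function('O')(B, W) = Mul(6, Pow(Add(1, W), Rational(1, 2)))
Mul(Function('l')(9, n), Function('O')(-23, Add(Function('P')(3, -2), Mul(-1, 1)))) = Mul(Mul(9, -2), Mul(6, Pow(Add(1, Add(-2, Mul(-1, 1))), Rational(1, 2)))) = Mul(-18, Mul(6, Pow(Add(1, Add(-2, -1)), Rational(1, 2)))) = Mul(-18, Mul(6, Pow(Add(1, -3), Rational(1, 2)))) = Mul(-18, Mul(6, Pow(-2, Rational(1, 2)))) = Mul(-18, Mul(6, Mul(I, Pow(2, Rational(1, 2))))) = Mul(-18, Mul(6, I, Pow(2, Rational(1, 2)))) = Mul(-108, I, Pow(2, Rational(1, 2)))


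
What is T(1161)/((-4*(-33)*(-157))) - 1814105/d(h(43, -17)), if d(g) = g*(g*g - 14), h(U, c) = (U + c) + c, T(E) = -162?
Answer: -6265902389/2082762 ≈ -3008.5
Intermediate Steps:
h(U, c) = U + 2*c
d(g) = g*(-14 + g**2) (d(g) = g*(g**2 - 14) = g*(-14 + g**2))
T(1161)/((-4*(-33)*(-157))) - 1814105/d(h(43, -17)) = -162/(-4*(-33)*(-157)) - 1814105*1/((-14 + (43 + 2*(-17))**2)*(43 + 2*(-17))) = -162/(132*(-157)) - 1814105*1/((-14 + (43 - 34)**2)*(43 - 34)) = -162/(-20724) - 1814105*1/(9*(-14 + 9**2)) = -162*(-1/20724) - 1814105*1/(9*(-14 + 81)) = 27/3454 - 1814105/(9*67) = 27/3454 - 1814105/603 = -6265902389/2082762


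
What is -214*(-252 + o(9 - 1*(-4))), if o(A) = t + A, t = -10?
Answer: 53286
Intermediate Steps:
o(A) = -10 + A
-214*(-252 + o(9 - 1*(-4))) = -214*(-252 + (-10 + (9 - 1*(-4)))) = -214*(-252 + (-10 + (9 + 4))) = -214*(-252 + (-10 + 13)) = -214*(-252 + 3) = -214*(-249) = 53286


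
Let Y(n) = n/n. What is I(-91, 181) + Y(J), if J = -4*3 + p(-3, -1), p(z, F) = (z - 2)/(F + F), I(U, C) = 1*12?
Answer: 13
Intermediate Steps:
I(U, C) = 12
p(z, F) = (-2 + z)/(2*F) (p(z, F) = (-2 + z)/((2*F)) = (-2 + z)*(1/(2*F)) = (-2 + z)/(2*F))
J = -19/2 (J = -4*3 + (½)*(-2 - 3)/(-1) = -12 + (½)*(-1)*(-5) = -12 + 5/2 = -19/2 ≈ -9.5000)
Y(n) = 1
I(-91, 181) + Y(J) = 12 + 1 = 13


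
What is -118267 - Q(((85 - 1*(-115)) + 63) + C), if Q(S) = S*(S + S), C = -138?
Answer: -149517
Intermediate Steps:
Q(S) = 2*S² (Q(S) = S*(2*S) = 2*S²)
-118267 - Q(((85 - 1*(-115)) + 63) + C) = -118267 - 2*(((85 - 1*(-115)) + 63) - 138)² = -118267 - 2*(((85 + 115) + 63) - 138)² = -118267 - 2*((200 + 63) - 138)² = -118267 - 2*(263 - 138)² = -118267 - 2*125² = -118267 - 2*15625 = -118267 - 1*31250 = -118267 - 31250 = -149517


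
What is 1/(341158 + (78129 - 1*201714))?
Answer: 1/217573 ≈ 4.5962e-6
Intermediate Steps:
1/(341158 + (78129 - 1*201714)) = 1/(341158 + (78129 - 201714)) = 1/(341158 - 123585) = 1/217573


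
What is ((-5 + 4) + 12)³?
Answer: 1331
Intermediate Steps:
((-5 + 4) + 12)³ = (-1 + 12)³ = 11³ = 1331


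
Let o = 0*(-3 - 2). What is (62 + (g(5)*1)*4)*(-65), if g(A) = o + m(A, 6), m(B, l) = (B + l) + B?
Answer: -8190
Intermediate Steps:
m(B, l) = l + 2*B
o = 0 (o = 0*(-5) = 0)
g(A) = 6 + 2*A (g(A) = 0 + (6 + 2*A) = 6 + 2*A)
(62 + (g(5)*1)*4)*(-65) = (62 + ((6 + 2*5)*1)*4)*(-65) = (62 + ((6 + 10)*1)*4)*(-65) = (62 + (16*1)*4)*(-65) = (62 + 16*4)*(-65) = (62 + 64)*(-65) = 126*(-65) = -8190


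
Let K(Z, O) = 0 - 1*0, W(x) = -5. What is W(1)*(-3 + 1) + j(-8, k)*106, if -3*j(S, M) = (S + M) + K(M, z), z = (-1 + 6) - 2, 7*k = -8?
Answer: 6994/21 ≈ 333.05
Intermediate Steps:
k = -8/7 (k = (⅐)*(-8) = -8/7 ≈ -1.1429)
z = 3 (z = 5 - 2 = 3)
K(Z, O) = 0 (K(Z, O) = 0 + 0 = 0)
j(S, M) = -M/3 - S/3 (j(S, M) = -((S + M) + 0)/3 = -((M + S) + 0)/3 = -(M + S)/3 = -M/3 - S/3)
W(1)*(-3 + 1) + j(-8, k)*106 = -5*(-3 + 1) + (-⅓*(-8/7) - ⅓*(-8))*106 = -5*(-2) + (8/21 + 8/3)*106 = 10 + (64/21)*106 = 10 + 6784/21 = 6994/21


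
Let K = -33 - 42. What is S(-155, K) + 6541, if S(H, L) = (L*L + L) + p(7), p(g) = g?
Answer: 12098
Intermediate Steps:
K = -75
S(H, L) = 7 + L + L**2 (S(H, L) = (L*L + L) + 7 = (L**2 + L) + 7 = (L + L**2) + 7 = 7 + L + L**2)
S(-155, K) + 6541 = (7 - 75 + (-75)**2) + 6541 = (7 - 75 + 5625) + 6541 = 5557 + 6541 = 12098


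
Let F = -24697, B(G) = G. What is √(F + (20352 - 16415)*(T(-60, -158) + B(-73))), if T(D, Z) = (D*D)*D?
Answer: I*√850704098 ≈ 29167.0*I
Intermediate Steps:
T(D, Z) = D³ (T(D, Z) = D²*D = D³)
√(F + (20352 - 16415)*(T(-60, -158) + B(-73))) = √(-24697 + (20352 - 16415)*((-60)³ - 73)) = √(-24697 + 3937*(-216000 - 73)) = √(-24697 + 3937*(-216073)) = √(-24697 - 850679401) = √(-850704098) = I*√850704098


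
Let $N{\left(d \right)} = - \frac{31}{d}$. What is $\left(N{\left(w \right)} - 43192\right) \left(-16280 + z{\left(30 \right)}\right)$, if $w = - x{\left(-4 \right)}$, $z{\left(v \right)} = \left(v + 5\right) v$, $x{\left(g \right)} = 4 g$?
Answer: $\frac{5262749345}{8} \approx 6.5784 \cdot 10^{8}$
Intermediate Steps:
$z{\left(v \right)} = v \left(5 + v\right)$ ($z{\left(v \right)} = \left(5 + v\right) v = v \left(5 + v\right)$)
$w = 16$ ($w = - 4 \left(-4\right) = \left(-1\right) \left(-16\right) = 16$)
$\left(N{\left(w \right)} - 43192\right) \left(-16280 + z{\left(30 \right)}\right) = \left(- \frac{31}{16} - 43192\right) \left(-16280 + 30 \left(5 + 30\right)\right) = \left(\left(-31\right) \frac{1}{16} - 43192\right) \left(-16280 + 30 \cdot 35\right) = \left(- \frac{31}{16} - 43192\right) \left(-16280 + 1050\right) = \left(- \frac{691103}{16}\right) \left(-15230\right) = \frac{5262749345}{8}$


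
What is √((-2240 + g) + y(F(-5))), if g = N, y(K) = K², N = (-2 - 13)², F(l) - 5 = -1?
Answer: I*√1999 ≈ 44.71*I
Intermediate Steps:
F(l) = 4 (F(l) = 5 - 1 = 4)
N = 225 (N = (-15)² = 225)
g = 225
√((-2240 + g) + y(F(-5))) = √((-2240 + 225) + 4²) = √(-2015 + 16) = √(-1999) = I*√1999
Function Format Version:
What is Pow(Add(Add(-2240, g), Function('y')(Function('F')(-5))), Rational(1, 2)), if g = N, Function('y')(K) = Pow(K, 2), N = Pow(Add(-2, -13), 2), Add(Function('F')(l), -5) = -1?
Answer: Mul(I, Pow(1999, Rational(1, 2))) ≈ Mul(44.710, I)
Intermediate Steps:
Function('F')(l) = 4 (Function('F')(l) = Add(5, -1) = 4)
N = 225 (N = Pow(-15, 2) = 225)
g = 225
Pow(Add(Add(-2240, g), Function('y')(Function('F')(-5))), Rational(1, 2)) = Pow(Add(Add(-2240, 225), Pow(4, 2)), Rational(1, 2)) = Pow(Add(-2015, 16), Rational(1, 2)) = Pow(-1999, Rational(1, 2)) = Mul(I, Pow(1999, Rational(1, 2)))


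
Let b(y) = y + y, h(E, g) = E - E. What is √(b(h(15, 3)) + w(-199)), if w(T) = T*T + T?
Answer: 3*√4378 ≈ 198.50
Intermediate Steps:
h(E, g) = 0
b(y) = 2*y
w(T) = T + T² (w(T) = T² + T = T + T²)
√(b(h(15, 3)) + w(-199)) = √(2*0 - 199*(1 - 199)) = √(0 - 199*(-198)) = √(0 + 39402) = √39402 = 3*√4378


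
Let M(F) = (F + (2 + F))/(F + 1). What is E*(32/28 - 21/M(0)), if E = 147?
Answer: -2751/2 ≈ -1375.5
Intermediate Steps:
M(F) = (2 + 2*F)/(1 + F)
E*(32/28 - 21/M(0)) = 147*(32/28 - 21/2) = 147*(32*(1/28) - 21*1/2) = 147*(8/7 - 21/2) = 147*(-131/14) = -2751/2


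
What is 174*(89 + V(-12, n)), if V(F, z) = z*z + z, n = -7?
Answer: 22794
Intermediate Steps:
V(F, z) = z + z**2 (V(F, z) = z**2 + z = z + z**2)
174*(89 + V(-12, n)) = 174*(89 - 7*(1 - 7)) = 174*(89 - 7*(-6)) = 174*(89 + 42) = 174*131 = 22794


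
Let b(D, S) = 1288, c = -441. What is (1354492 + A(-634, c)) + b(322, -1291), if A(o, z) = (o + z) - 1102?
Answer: 1353603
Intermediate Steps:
A(o, z) = -1102 + o + z
(1354492 + A(-634, c)) + b(322, -1291) = (1354492 + (-1102 - 634 - 441)) + 1288 = (1354492 - 2177) + 1288 = 1352315 + 1288 = 1353603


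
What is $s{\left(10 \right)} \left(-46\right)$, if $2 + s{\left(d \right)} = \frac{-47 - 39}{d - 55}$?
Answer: $\frac{184}{45} \approx 4.0889$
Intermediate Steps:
$s{\left(d \right)} = -2 - \frac{86}{-55 + d}$ ($s{\left(d \right)} = -2 + \frac{-47 - 39}{d - 55} = -2 - \frac{86}{-55 + d}$)
$s{\left(10 \right)} \left(-46\right) = \frac{2 \left(12 - 10\right)}{-55 + 10} \left(-46\right) = \frac{2 \left(12 - 10\right)}{-45} \left(-46\right) = 2 \left(- \frac{1}{45}\right) 2 \left(-46\right) = \left(- \frac{4}{45}\right) \left(-46\right) = \frac{184}{45}$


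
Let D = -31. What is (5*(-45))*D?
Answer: 6975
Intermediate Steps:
(5*(-45))*D = (5*(-45))*(-31) = -225*(-31) = 6975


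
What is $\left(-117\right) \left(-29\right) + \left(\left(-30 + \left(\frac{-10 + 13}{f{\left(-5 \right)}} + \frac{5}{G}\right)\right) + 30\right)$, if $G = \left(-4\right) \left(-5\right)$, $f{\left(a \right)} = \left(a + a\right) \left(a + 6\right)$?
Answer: $\frac{67859}{20} \approx 3392.9$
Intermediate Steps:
$f{\left(a \right)} = 2 a \left(6 + a\right)$
$G = 20$
$\left(-117\right) \left(-29\right) + \left(\left(-30 + \left(\frac{-10 + 13}{f{\left(-5 \right)}} + \frac{5}{G}\right)\right) + 30\right) = \left(-117\right) \left(-29\right) + \left(\left(-30 + \left(\frac{-10 + 13}{2 \left(-5\right) \left(6 - 5\right)} + \frac{5}{20}\right)\right) + 30\right) = 3393 + \left(\left(-30 + \left(\frac{3}{2 \left(-5\right) 1} + 5 \cdot \frac{1}{20}\right)\right) + 30\right) = 3393 + \left(\left(-30 + \left(\frac{3}{-10} + \frac{1}{4}\right)\right) + 30\right) = 3393 + \left(\left(-30 + \left(3 \left(- \frac{1}{10}\right) + \frac{1}{4}\right)\right) + 30\right) = 3393 + \left(\left(-30 + \left(- \frac{3}{10} + \frac{1}{4}\right)\right) + 30\right) = 3393 + \left(\left(-30 - \frac{1}{20}\right) + 30\right) = 3393 + \left(- \frac{601}{20} + 30\right) = 3393 - \frac{1}{20} = \frac{67859}{20}$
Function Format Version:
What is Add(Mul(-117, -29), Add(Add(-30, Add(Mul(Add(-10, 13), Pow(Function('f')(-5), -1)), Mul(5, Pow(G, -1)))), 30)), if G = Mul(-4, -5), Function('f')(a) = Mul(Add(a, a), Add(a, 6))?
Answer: Rational(67859, 20) ≈ 3392.9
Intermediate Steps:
Function('f')(a) = Mul(2, a, Add(6, a)) (Function('f')(a) = Mul(Mul(2, a), Add(6, a)) = Mul(2, a, Add(6, a)))
G = 20
Add(Mul(-117, -29), Add(Add(-30, Add(Mul(Add(-10, 13), Pow(Function('f')(-5), -1)), Mul(5, Pow(G, -1)))), 30)) = Add(Mul(-117, -29), Add(Add(-30, Add(Mul(Add(-10, 13), Pow(Mul(2, -5, Add(6, -5)), -1)), Mul(5, Pow(20, -1)))), 30)) = Add(3393, Add(Add(-30, Add(Mul(3, Pow(Mul(2, -5, 1), -1)), Mul(5, Rational(1, 20)))), 30)) = Add(3393, Add(Add(-30, Add(Mul(3, Pow(-10, -1)), Rational(1, 4))), 30)) = Add(3393, Add(Add(-30, Add(Mul(3, Rational(-1, 10)), Rational(1, 4))), 30)) = Add(3393, Add(Add(-30, Add(Rational(-3, 10), Rational(1, 4))), 30)) = Add(3393, Add(Add(-30, Rational(-1, 20)), 30)) = Add(3393, Add(Rational(-601, 20), 30)) = Add(3393, Rational(-1, 20)) = Rational(67859, 20)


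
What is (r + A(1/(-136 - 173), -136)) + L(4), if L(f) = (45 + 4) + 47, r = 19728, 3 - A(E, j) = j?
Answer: 19963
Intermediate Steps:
A(E, j) = 3 - j
L(f) = 96 (L(f) = 49 + 47 = 96)
(r + A(1/(-136 - 173), -136)) + L(4) = (19728 + (3 - 1*(-136))) + 96 = (19728 + (3 + 136)) + 96 = (19728 + 139) + 96 = 19867 + 96 = 19963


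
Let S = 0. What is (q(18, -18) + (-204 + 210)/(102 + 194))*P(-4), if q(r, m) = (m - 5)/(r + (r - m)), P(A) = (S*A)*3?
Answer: 0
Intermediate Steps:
P(A) = 0 (P(A) = (0*A)*3 = 0*3 = 0)
q(r, m) = (-5 + m)/(-m + 2*r)
(q(18, -18) + (-204 + 210)/(102 + 194))*P(-4) = ((5 - 1*(-18))/(-18 - 2*18) + (-204 + 210)/(102 + 194))*0 = ((5 + 18)/(-18 - 36) + 6/296)*0 = (23/(-54) + 6*(1/296))*0 = (-1/54*23 + 3/148)*0 = (-23/54 + 3/148)*0 = -1621/3996*0 = 0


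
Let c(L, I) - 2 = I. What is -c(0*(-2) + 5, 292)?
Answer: -294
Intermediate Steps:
c(L, I) = 2 + I
-c(0*(-2) + 5, 292) = -(2 + 292) = -1*294 = -294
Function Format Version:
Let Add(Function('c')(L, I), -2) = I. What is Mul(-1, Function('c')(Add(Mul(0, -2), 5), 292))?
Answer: -294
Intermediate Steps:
Function('c')(L, I) = Add(2, I)
Mul(-1, Function('c')(Add(Mul(0, -2), 5), 292)) = Mul(-1, Add(2, 292)) = Mul(-1, 294) = -294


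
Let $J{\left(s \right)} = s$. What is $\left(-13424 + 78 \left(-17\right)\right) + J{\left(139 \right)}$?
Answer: $-14611$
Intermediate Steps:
$\left(-13424 + 78 \left(-17\right)\right) + J{\left(139 \right)} = \left(-13424 + 78 \left(-17\right)\right) + 139 = \left(-13424 - 1326\right) + 139 = -14750 + 139 = -14611$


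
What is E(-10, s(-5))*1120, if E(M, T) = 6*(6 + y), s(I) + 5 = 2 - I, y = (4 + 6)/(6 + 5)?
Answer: 510720/11 ≈ 46429.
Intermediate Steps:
y = 10/11 ≈ 0.90909
s(I) = -3 - I (s(I) = -5 + (2 - I) = -3 - I)
E(M, T) = 456/11 (E(M, T) = 6*(6 + 10/11) = 6*(76/11) = 456/11)
E(-10, s(-5))*1120 = (456/11)*1120 = 510720/11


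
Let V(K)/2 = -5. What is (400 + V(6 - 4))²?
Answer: 152100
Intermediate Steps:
V(K) = -10 (V(K) = 2*(-5) = -10)
(400 + V(6 - 4))² = (400 - 10)² = 390² = 152100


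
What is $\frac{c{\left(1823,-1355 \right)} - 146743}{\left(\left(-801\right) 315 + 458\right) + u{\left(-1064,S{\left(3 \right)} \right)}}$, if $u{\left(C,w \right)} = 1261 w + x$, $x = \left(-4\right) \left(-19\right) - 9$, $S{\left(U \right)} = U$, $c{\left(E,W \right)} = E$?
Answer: $\frac{144920}{248007} \approx 0.58434$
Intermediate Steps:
$x = 67$ ($x = 76 - 9 = 67$)
$u{\left(C,w \right)} = 67 + 1261 w$ ($u{\left(C,w \right)} = 1261 w + 67 = 67 + 1261 w$)
$\frac{c{\left(1823,-1355 \right)} - 146743}{\left(\left(-801\right) 315 + 458\right) + u{\left(-1064,S{\left(3 \right)} \right)}} = \frac{1823 - 146743}{\left(\left(-801\right) 315 + 458\right) + \left(67 + 1261 \cdot 3\right)} = - \frac{144920}{\left(-252315 + 458\right) + \left(67 + 3783\right)} = - \frac{144920}{-251857 + 3850} = - \frac{144920}{-248007} = \left(-144920\right) \left(- \frac{1}{248007}\right) = \frac{144920}{248007}$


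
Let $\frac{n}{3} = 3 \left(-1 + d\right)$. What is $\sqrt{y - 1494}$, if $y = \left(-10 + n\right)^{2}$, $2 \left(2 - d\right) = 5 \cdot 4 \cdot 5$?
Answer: $\sqrt{201907} \approx 449.34$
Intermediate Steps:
$d = -48$ ($d = 2 - \frac{5 \cdot 4 \cdot 5}{2} = 2 - \frac{20 \cdot 5}{2} = 2 - 50 = -48$)
$n = -441$ ($n = 3 \cdot 3 \left(-1 - 48\right) = 3 \cdot 3 \left(-49\right) = 3 \left(-147\right) = -441$)
$y = 203401$ ($y = \left(-10 - 441\right)^{2} = \left(-451\right)^{2} = 203401$)
$\sqrt{y - 1494} = \sqrt{203401 - 1494} = \sqrt{201907}$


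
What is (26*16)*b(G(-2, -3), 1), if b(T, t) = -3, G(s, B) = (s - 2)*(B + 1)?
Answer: -1248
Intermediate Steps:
G(s, B) = (1 + B)*(-2 + s) (G(s, B) = (-2 + s)*(1 + B) = (1 + B)*(-2 + s))
(26*16)*b(G(-2, -3), 1) = (26*16)*(-3) = 416*(-3) = -1248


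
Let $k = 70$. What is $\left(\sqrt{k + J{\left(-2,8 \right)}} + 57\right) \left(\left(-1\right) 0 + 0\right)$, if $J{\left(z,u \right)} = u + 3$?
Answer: $0$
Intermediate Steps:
$J{\left(z,u \right)} = 3 + u$
$\left(\sqrt{k + J{\left(-2,8 \right)}} + 57\right) \left(\left(-1\right) 0 + 0\right) = \left(\sqrt{70 + \left(3 + 8\right)} + 57\right) \left(\left(-1\right) 0 + 0\right) = \left(\sqrt{70 + 11} + 57\right) \left(0 + 0\right) = \left(\sqrt{81} + 57\right) 0 = \left(9 + 57\right) 0 = 66 \cdot 0 = 0$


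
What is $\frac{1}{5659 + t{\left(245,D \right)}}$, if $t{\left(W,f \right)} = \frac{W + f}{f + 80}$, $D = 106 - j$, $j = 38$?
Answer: $\frac{148}{837845} \approx 0.00017664$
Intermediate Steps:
$D = 68$ ($D = 106 - 38 = 68$)
$t{\left(W,f \right)} = \frac{W + f}{80 + f}$
$\frac{1}{5659 + t{\left(245,D \right)}} = \frac{1}{5659 + \frac{245 + 68}{80 + 68}} = \frac{1}{5659 + \frac{1}{148} \cdot 313} = \frac{1}{5659 + \frac{313}{148}} = \frac{1}{\frac{837845}{148}} = \frac{148}{837845}$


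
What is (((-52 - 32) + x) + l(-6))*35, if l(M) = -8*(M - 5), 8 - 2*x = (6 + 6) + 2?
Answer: 35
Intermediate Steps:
x = -3 (x = 4 - ((6 + 6) + 2)/2 = 4 - (12 + 2)/2 = 4 - ½*14 = 4 - 7 = -3)
l(M) = 40 - 8*M (l(M) = -8*(-5 + M) = 40 - 8*M)
(((-52 - 32) + x) + l(-6))*35 = (((-52 - 32) - 3) + (40 - 8*(-6)))*35 = ((-84 - 3) + (40 + 48))*35 = (-87 + 88)*35 = 1*35 = 35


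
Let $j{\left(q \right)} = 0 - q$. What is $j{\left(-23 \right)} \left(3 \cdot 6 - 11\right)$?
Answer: $161$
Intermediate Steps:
$j{\left(q \right)} = - q$
$j{\left(-23 \right)} \left(3 \cdot 6 - 11\right) = \left(-1\right) \left(-23\right) \left(3 \cdot 6 - 11\right) = 23 \left(18 - 11\right) = 23 \cdot 7 = 161$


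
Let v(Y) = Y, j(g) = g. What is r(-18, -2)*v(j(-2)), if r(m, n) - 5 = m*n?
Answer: -82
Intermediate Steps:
r(m, n) = 5 + m*n
r(-18, -2)*v(j(-2)) = (5 - 18*(-2))*(-2) = (5 + 36)*(-2) = 41*(-2) = -82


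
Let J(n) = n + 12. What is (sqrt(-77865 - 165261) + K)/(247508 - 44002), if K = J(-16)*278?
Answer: -556/101753 + 3*I*sqrt(27014)/203506 ≈ -0.0054642 + 0.0024229*I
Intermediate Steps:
J(n) = 12 + n
K = -1112 (K = (12 - 16)*278 = -4*278 = -1112)
(sqrt(-77865 - 165261) + K)/(247508 - 44002) = (sqrt(-77865 - 165261) - 1112)/(247508 - 44002) = (sqrt(-243126) - 1112)/203506 = (3*I*sqrt(27014) - 1112)*(1/203506) = (-1112 + 3*I*sqrt(27014))*(1/203506) = -556/101753 + 3*I*sqrt(27014)/203506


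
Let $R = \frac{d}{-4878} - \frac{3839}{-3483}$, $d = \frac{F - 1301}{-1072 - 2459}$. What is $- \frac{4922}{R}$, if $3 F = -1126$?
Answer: $- \frac{34069503204}{7628699} \approx -4466.0$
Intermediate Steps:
$F = - \frac{1126}{3}$ ($F = \frac{1}{3} \left(-1126\right) = - \frac{1126}{3} \approx -375.33$)
$d = \frac{47}{99}$ ($d = \frac{- \frac{1126}{3} - 1301}{-1072 - 2459} = - \frac{5029}{3 \left(-3531\right)} = \left(- \frac{5029}{3}\right) \left(- \frac{1}{3531}\right) = \frac{47}{99} \approx 0.47475$)
$R = \frac{7628699}{6921882}$ ($R = \frac{47}{99 \left(-4878\right)} - \frac{3839}{-3483} = \frac{47}{99} \left(- \frac{1}{4878}\right) - - \frac{3839}{3483} = - \frac{47}{482922} + \frac{3839}{3483} = \frac{7628699}{6921882} \approx 1.1021$)
$- \frac{4922}{R} = - \frac{4922}{\frac{7628699}{6921882}} = \left(-4922\right) \frac{6921882}{7628699} = - \frac{34069503204}{7628699}$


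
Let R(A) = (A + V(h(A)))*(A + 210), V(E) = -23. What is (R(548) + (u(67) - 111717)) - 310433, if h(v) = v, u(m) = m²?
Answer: -19711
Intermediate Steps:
R(A) = (-23 + A)*(210 + A) (R(A) = (A - 23)*(A + 210) = (-23 + A)*(210 + A))
(R(548) + (u(67) - 111717)) - 310433 = ((-4830 + 548² + 187*548) + (67² - 111717)) - 310433 = ((-4830 + 300304 + 102476) + (4489 - 111717)) - 310433 = (397950 - 107228) - 310433 = 290722 - 310433 = -19711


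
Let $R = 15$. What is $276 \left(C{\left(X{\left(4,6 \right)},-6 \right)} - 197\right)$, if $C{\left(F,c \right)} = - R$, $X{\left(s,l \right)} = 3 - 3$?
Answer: $-58512$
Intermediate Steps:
$X{\left(s,l \right)} = 0$
$C{\left(F,c \right)} = -15$ ($C{\left(F,c \right)} = \left(-1\right) 15 = -15$)
$276 \left(C{\left(X{\left(4,6 \right)},-6 \right)} - 197\right) = 276 \left(-15 - 197\right) = 276 \left(-212\right) = -58512$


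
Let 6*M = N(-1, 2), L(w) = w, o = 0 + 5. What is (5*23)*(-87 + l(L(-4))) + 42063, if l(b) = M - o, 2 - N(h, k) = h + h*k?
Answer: 189473/6 ≈ 31579.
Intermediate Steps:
o = 5
N(h, k) = 2 - h - h*k (N(h, k) = 2 - (h + h*k) = 2 + (-h - h*k) = 2 - h - h*k)
M = ⅚ (M = (2 - 1*(-1) - 1*(-1)*2)/6 = (2 + 1 + 2)/6 = (⅙)*5 = ⅚ ≈ 0.83333)
l(b) = -25/6 (l(b) = ⅚ - 1*5 = ⅚ - 5 = -25/6)
(5*23)*(-87 + l(L(-4))) + 42063 = (5*23)*(-87 - 25/6) + 42063 = 115*(-547/6) + 42063 = -62905/6 + 42063 = 189473/6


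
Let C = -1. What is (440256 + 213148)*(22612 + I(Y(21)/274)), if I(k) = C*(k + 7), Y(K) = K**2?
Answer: 2023372970958/137 ≈ 1.4769e+10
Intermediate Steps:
I(k) = -7 - k (I(k) = -(k + 7) = -(7 + k) = -7 - k)
(440256 + 213148)*(22612 + I(Y(21)/274)) = (440256 + 213148)*(22612 + (-7 - 21**2/274)) = 653404*(22612 + (-7 - 441/274)) = 653404*(22612 - 2359/274) = 653404*(6193329/274) = 2023372970958/137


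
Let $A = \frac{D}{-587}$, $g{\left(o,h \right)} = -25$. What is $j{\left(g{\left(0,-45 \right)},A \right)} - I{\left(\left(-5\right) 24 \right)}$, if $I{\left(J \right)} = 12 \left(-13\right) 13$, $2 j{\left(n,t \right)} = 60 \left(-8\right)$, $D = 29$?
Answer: $1788$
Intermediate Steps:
$A = - \frac{29}{587}$ ($A = \frac{29}{-587} = 29 \left(- \frac{1}{587}\right) = - \frac{29}{587} \approx -0.049404$)
$j{\left(n,t \right)} = -240$ ($j{\left(n,t \right)} = \frac{60 \left(-8\right)}{2} = \frac{1}{2} \left(-480\right) = -240$)
$I{\left(J \right)} = -2028$ ($I{\left(J \right)} = \left(-156\right) 13 = -2028$)
$j{\left(g{\left(0,-45 \right)},A \right)} - I{\left(\left(-5\right) 24 \right)} = -240 - -2028 = -240 + 2028 = 1788$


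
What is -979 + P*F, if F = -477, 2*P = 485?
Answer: -233303/2 ≈ -1.1665e+5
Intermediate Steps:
P = 485/2 (P = (1/2)*485 = 485/2 ≈ 242.50)
-979 + P*F = -979 + (485/2)*(-477) = -979 - 231345/2 = -233303/2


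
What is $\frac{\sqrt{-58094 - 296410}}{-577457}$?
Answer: $- \frac{2 i \sqrt{88626}}{577457} \approx - 0.0010311 i$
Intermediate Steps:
$\frac{\sqrt{-58094 - 296410}}{-577457} = \sqrt{-354504} \left(- \frac{1}{577457}\right) = 2 i \sqrt{88626} \left(- \frac{1}{577457}\right) = - \frac{2 i \sqrt{88626}}{577457}$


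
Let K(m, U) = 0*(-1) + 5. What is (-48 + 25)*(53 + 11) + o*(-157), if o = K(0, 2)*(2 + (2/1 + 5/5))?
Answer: -5397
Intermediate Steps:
K(m, U) = 5 (K(m, U) = 0 + 5 = 5)
o = 25 (o = 5*(2 + (2/1 + 5/5)) = 5*(2 + (2*1 + 5*(⅕))) = 5*(2 + (2 + 1)) = 5*(2 + 3) = 5*5 = 25)
(-48 + 25)*(53 + 11) + o*(-157) = (-48 + 25)*(53 + 11) + 25*(-157) = -23*64 - 3925 = -1472 - 3925 = -5397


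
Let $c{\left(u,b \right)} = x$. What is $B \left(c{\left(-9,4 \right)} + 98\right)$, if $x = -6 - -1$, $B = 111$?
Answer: $10323$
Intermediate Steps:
$x = -5$ ($x = -6 + 1 = -5$)
$c{\left(u,b \right)} = -5$
$B \left(c{\left(-9,4 \right)} + 98\right) = 111 \left(-5 + 98\right) = 111 \cdot 93 = 10323$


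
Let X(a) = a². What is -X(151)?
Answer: -22801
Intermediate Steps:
-X(151) = -1*151² = -1*22801 = -22801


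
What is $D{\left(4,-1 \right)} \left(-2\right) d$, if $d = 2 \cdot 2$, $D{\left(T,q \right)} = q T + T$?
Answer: $0$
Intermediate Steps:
$D{\left(T,q \right)} = T + T q$ ($D{\left(T,q \right)} = T q + T = T + T q$)
$d = 4$
$D{\left(4,-1 \right)} \left(-2\right) d = 4 \left(1 - 1\right) \left(-2\right) 4 = 4 \cdot 0 \left(-2\right) 4 = 0 \left(-2\right) 4 = 0 \cdot 4 = 0$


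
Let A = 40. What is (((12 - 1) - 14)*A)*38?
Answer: -4560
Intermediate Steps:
(((12 - 1) - 14)*A)*38 = (((12 - 1) - 14)*40)*38 = ((11 - 14)*40)*38 = -3*40*38 = -120*38 = -4560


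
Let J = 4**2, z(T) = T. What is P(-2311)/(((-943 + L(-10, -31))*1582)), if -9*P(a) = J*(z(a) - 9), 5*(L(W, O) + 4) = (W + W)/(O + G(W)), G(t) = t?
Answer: -760960/276380937 ≈ -0.0027533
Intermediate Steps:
J = 16
L(W, O) = -4 + 2*W/(5*(O + W)) (L(W, O) = -4 + ((W + W)/(O + W))/5 = -4 + ((2*W)/(O + W))/5 = -4 + (2*W/(O + W))/5 = -4 + 2*W/(5*(O + W)))
P(a) = 16 - 16*a/9 (P(a) = -16*(a - 9)/9 = -16*(-9 + a)/9 = -(-144 + 16*a)/9 = 16 - 16*a/9)
P(-2311)/(((-943 + L(-10, -31))*1582)) = (16 - 16/9*(-2311))/(((-943 + (-4*(-31) - 18/5*(-10))/(-31 - 10))*1582)) = (16 + 36976/9)/(((-943 + (124 + 36)/(-41))*1582)) = 37120/(9*(((-943 - 1/41*160)*1582))) = 37120/(9*(((-943 - 160/41)*1582))) = 37120/(9*((-38823/41*1582))) = 37120/(9*(-61417986/41)) = (37120/9)*(-41/61417986) = -760960/276380937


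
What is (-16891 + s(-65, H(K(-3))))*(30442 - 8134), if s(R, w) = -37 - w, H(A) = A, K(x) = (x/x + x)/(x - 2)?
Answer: -1888193736/5 ≈ -3.7764e+8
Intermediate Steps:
K(x) = (1 + x)/(-2 + x)
(-16891 + s(-65, H(K(-3))))*(30442 - 8134) = (-16891 + (-37 - (1 - 3)/(-2 - 3)))*(30442 - 8134) = (-16891 + (-37 - (-2)/(-5)))*22308 = (-16891 + (-37 - (-1)*(-2)/5))*22308 = (-16891 + (-37 - 1*⅖))*22308 = (-16891 + (-37 - ⅖))*22308 = (-16891 - 187/5)*22308 = -84642/5*22308 = -1888193736/5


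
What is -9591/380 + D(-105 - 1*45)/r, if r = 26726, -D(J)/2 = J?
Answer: -128107533/5077940 ≈ -25.228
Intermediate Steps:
D(J) = -2*J
-9591/380 + D(-105 - 1*45)/r = -9591/380 - 2*(-105 - 1*45)/26726 = -9591*1/380 - 2*(-105 - 45)*(1/26726) = -9591/380 - 2*(-150)*(1/26726) = -9591/380 + 300*(1/26726) = -9591/380 + 150/13363 = -128107533/5077940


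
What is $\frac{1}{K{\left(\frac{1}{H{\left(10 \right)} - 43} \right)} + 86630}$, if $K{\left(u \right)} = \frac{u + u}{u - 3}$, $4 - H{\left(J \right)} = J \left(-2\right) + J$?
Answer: $\frac{44}{3811721} \approx 1.1543 \cdot 10^{-5}$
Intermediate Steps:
$H{\left(J \right)} = 4 + J$ ($H{\left(J \right)} = 4 - \left(J \left(-2\right) + J\right) = 4 - \left(- 2 J + J\right) = 4 - - J = 4 + J$)
$K{\left(u \right)} = \frac{2 u}{-3 + u}$
$\frac{1}{K{\left(\frac{1}{H{\left(10 \right)} - 43} \right)} + 86630} = \frac{1}{\frac{2}{\left(\left(4 + 10\right) - 43\right) \left(-3 + \frac{1}{\left(4 + 10\right) - 43}\right)} + 86630} = \frac{1}{\frac{2}{\left(14 - 43\right) \left(-3 + \frac{1}{14 - 43}\right)} + 86630} = \frac{1}{\frac{2}{\left(-29\right) \left(-3 + \frac{1}{-29}\right)} + 86630} = \frac{1}{2 \left(- \frac{1}{29}\right) \frac{1}{-3 - \frac{1}{29}} + 86630} = \frac{1}{2 \left(- \frac{1}{29}\right) \frac{1}{- \frac{88}{29}} + 86630} = \frac{1}{2 \left(- \frac{1}{29}\right) \left(- \frac{29}{88}\right) + 86630} = \frac{1}{\frac{1}{44} + 86630} = \frac{1}{\frac{3811721}{44}} = \frac{44}{3811721}$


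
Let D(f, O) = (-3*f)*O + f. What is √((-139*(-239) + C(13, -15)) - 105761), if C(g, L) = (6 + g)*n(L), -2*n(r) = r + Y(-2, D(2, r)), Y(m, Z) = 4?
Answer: I*√289742/2 ≈ 269.14*I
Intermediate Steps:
D(f, O) = f - 3*O*f (D(f, O) = -3*O*f + f = f - 3*O*f)
n(r) = -2 - r/2 (n(r) = -(r + 4)/2 = -(4 + r)/2 = -2 - r/2)
C(g, L) = (-2 - L/2)*(6 + g) (C(g, L) = (6 + g)*(-2 - L/2) = (-2 - L/2)*(6 + g))
√((-139*(-239) + C(13, -15)) - 105761) = √((-139*(-239) - (4 - 15)*(6 + 13)/2) - 105761) = √((33221 - ½*(-11)*19) - 105761) = √((33221 + 209/2) - 105761) = √(66651/2 - 105761) = √(-144871/2) = I*√289742/2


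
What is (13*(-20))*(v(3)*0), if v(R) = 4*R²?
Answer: 0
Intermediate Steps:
(13*(-20))*(v(3)*0) = (13*(-20))*((4*3²)*0) = -260*4*9*0 = -9360*0 = -260*0 = 0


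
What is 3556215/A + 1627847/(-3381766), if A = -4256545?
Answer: -3791058196861/2878927831694 ≈ -1.3168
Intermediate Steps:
3556215/A + 1627847/(-3381766) = 3556215/(-4256545) + 1627847/(-3381766) = 3556215*(-1/4256545) + 1627847*(-1/3381766) = -711243/851309 - 1627847/3381766 = -3791058196861/2878927831694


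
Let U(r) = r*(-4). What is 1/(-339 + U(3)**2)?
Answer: -1/195 ≈ -0.0051282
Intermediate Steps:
U(r) = -4*r
1/(-339 + U(3)**2) = 1/(-339 + (-4*3)**2) = 1/(-339 + (-12)**2) = 1/(-339 + 144) = 1/(-195) = -1/195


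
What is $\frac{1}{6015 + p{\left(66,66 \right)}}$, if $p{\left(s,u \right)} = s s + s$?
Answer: $\frac{1}{10437} \approx 9.5813 \cdot 10^{-5}$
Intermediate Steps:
$p{\left(s,u \right)} = s + s^{2}$ ($p{\left(s,u \right)} = s^{2} + s = s + s^{2}$)
$\frac{1}{6015 + p{\left(66,66 \right)}} = \frac{1}{6015 + 66 \left(1 + 66\right)} = \frac{1}{6015 + 66 \cdot 67} = \frac{1}{6015 + 4422} = \frac{1}{10437}$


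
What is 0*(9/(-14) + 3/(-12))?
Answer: 0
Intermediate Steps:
0*(9/(-14) + 3/(-12)) = 0*(9*(-1/14) + 3*(-1/12)) = 0*(-9/14 - 1/4) = 0*(-25/28) = 0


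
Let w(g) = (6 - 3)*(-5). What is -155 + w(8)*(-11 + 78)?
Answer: -1160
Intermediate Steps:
w(g) = -15 (w(g) = 3*(-5) = -15)
-155 + w(8)*(-11 + 78) = -155 - 15*(-11 + 78) = -155 - 15*67 = -155 - 1005 = -1160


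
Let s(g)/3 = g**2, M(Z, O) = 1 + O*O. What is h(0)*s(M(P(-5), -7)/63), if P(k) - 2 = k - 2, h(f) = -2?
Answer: -5000/1323 ≈ -3.7793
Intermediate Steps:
P(k) = k (P(k) = 2 + (k - 2) = 2 + (-2 + k) = k)
M(Z, O) = 1 + O**2
s(g) = 3*g**2
h(0)*s(M(P(-5), -7)/63) = -6*((1 + (-7)**2)/63)**2 = -6*((1 + 49)*(1/63))**2 = -6*(50*(1/63))**2 = -6*(50/63)**2 = -6*2500/3969 = -2*2500/1323 = -5000/1323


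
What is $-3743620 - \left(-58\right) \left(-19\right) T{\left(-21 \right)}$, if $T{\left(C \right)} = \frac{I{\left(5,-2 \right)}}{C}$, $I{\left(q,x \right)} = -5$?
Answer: $- \frac{78621530}{21} \approx -3.7439 \cdot 10^{6}$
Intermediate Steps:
$T{\left(C \right)} = - \frac{5}{C}$
$-3743620 - \left(-58\right) \left(-19\right) T{\left(-21 \right)} = -3743620 - \left(-58\right) \left(-19\right) \left(- \frac{5}{-21}\right) = -3743620 - 1102 \left(\left(-5\right) \left(- \frac{1}{21}\right)\right) = -3743620 - 1102 \cdot \frac{5}{21} = -3743620 - \frac{5510}{21} = - \frac{78621530}{21}$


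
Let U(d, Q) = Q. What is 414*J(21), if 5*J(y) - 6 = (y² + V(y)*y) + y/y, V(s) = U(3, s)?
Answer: 368046/5 ≈ 73609.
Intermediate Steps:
V(s) = s
J(y) = 7/5 + 2*y²/5 (J(y) = 6/5 + ((y² + y*y) + y/y)/5 = 6/5 + ((y² + y²) + 1)/5 = 6/5 + (2*y² + 1)/5 = 6/5 + (1 + 2*y²)/5 = 6/5 + (⅕ + 2*y²/5) = 7/5 + 2*y²/5)
414*J(21) = 414*(7/5 + (⅖)*21²) = 414*(7/5 + (⅖)*441) = 414*(7/5 + 882/5) = 414*(889/5) = 368046/5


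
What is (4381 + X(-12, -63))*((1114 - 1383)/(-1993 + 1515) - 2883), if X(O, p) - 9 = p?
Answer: -5961762235/478 ≈ -1.2472e+7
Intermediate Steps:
X(O, p) = 9 + p
(4381 + X(-12, -63))*((1114 - 1383)/(-1993 + 1515) - 2883) = (4381 + (9 - 63))*((1114 - 1383)/(-1993 + 1515) - 2883) = (4381 - 54)*(-269/(-478) - 2883) = 4327*(-269*(-1/478) - 2883) = 4327*(269/478 - 2883) = 4327*(-1377805/478) = -5961762235/478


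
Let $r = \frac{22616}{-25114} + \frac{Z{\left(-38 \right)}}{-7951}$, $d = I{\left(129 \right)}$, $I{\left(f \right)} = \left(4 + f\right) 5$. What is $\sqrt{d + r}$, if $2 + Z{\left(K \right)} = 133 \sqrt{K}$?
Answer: $\frac{\sqrt{6619856743501290227 - 166742067787267 i \sqrt{38}}}{99840707} \approx 25.77 - 0.0020007 i$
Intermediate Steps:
$I{\left(f \right)} = 20 + 5 f$
$d = 665$ ($d = 20 + 5 \cdot 129 = 20 + 645 = 665$)
$Z{\left(K \right)} = -2 + 133 \sqrt{K}$
$r = - \frac{89884794}{99840707} - \frac{133 i \sqrt{38}}{7951}$ ($r = \frac{22616}{-25114} + \frac{-2 + 133 \sqrt{-38}}{-7951} = 22616 \left(- \frac{1}{25114}\right) + \left(-2 + 133 i \sqrt{38}\right) \left(- \frac{1}{7951}\right) = - \frac{11308}{12557} + \left(-2 + 133 i \sqrt{38}\right) \left(- \frac{1}{7951}\right) = - \frac{11308}{12557} + \left(\frac{2}{7951} - \frac{133 i \sqrt{38}}{7951}\right) = - \frac{89884794}{99840707} - \frac{133 i \sqrt{38}}{7951} \approx -0.90028 - 0.10311 i$)
$\sqrt{d + r} = \sqrt{665 - \left(\frac{89884794}{99840707} + \frac{133 i \sqrt{38}}{7951}\right)} = \sqrt{\frac{66304185361}{99840707} - \frac{133 i \sqrt{38}}{7951}}$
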